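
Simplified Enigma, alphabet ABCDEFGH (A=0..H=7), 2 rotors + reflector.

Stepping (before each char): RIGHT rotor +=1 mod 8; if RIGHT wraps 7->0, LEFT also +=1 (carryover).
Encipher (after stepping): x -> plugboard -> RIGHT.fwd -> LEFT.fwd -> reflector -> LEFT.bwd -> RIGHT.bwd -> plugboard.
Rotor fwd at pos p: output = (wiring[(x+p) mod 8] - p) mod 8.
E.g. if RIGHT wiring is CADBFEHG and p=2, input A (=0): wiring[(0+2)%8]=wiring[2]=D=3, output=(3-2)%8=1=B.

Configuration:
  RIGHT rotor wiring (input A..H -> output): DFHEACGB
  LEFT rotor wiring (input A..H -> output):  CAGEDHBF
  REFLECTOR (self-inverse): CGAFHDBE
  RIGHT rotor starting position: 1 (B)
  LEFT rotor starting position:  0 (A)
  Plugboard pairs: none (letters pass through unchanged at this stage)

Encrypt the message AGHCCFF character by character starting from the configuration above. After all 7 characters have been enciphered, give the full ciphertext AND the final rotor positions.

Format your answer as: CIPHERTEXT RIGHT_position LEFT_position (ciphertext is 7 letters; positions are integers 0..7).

Char 1 ('A'): step: R->2, L=0; A->plug->A->R->F->L->H->refl->E->L'->D->R'->H->plug->H
Char 2 ('G'): step: R->3, L=0; G->plug->G->R->C->L->G->refl->B->L'->G->R'->E->plug->E
Char 3 ('H'): step: R->4, L=0; H->plug->H->R->A->L->C->refl->A->L'->B->R'->F->plug->F
Char 4 ('C'): step: R->5, L=0; C->plug->C->R->E->L->D->refl->F->L'->H->R'->G->plug->G
Char 5 ('C'): step: R->6, L=0; C->plug->C->R->F->L->H->refl->E->L'->D->R'->B->plug->B
Char 6 ('F'): step: R->7, L=0; F->plug->F->R->B->L->A->refl->C->L'->A->R'->D->plug->D
Char 7 ('F'): step: R->0, L->1 (L advanced); F->plug->F->R->C->L->D->refl->F->L'->B->R'->H->plug->H
Final: ciphertext=HEFGBDH, RIGHT=0, LEFT=1

Answer: HEFGBDH 0 1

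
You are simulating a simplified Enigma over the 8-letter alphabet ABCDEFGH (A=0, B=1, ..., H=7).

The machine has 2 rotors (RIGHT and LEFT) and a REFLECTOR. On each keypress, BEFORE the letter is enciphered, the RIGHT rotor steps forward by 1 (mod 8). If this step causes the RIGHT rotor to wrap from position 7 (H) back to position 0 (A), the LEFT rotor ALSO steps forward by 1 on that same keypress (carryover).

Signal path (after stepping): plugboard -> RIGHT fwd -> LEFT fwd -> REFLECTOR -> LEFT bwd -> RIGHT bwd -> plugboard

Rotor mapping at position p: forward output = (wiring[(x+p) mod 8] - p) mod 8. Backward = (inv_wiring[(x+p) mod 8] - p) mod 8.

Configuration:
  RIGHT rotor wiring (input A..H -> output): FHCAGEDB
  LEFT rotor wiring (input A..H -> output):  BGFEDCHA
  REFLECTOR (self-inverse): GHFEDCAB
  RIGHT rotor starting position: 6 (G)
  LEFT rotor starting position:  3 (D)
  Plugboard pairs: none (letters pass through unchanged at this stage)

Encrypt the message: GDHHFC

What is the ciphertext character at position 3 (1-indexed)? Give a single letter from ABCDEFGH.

Char 1 ('G'): step: R->7, L=3; G->plug->G->R->F->L->G->refl->A->L'->B->R'->E->plug->E
Char 2 ('D'): step: R->0, L->4 (L advanced); D->plug->D->R->A->L->H->refl->B->L'->G->R'->E->plug->E
Char 3 ('H'): step: R->1, L=4; H->plug->H->R->E->L->F->refl->C->L'->F->R'->D->plug->D

D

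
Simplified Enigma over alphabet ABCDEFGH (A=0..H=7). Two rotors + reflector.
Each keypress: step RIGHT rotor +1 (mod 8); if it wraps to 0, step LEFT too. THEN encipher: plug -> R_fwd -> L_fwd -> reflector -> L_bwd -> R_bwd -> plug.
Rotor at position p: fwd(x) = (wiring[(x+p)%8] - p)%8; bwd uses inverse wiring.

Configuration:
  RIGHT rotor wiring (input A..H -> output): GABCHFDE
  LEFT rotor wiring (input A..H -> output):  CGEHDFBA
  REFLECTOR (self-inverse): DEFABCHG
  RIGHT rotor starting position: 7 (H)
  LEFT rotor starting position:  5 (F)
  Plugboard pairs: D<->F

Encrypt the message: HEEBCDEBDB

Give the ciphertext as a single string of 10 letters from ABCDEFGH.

Char 1 ('H'): step: R->0, L->6 (L advanced); H->plug->H->R->E->L->G->refl->H->L'->H->R'->E->plug->E
Char 2 ('E'): step: R->1, L=6; E->plug->E->R->E->L->G->refl->H->L'->H->R'->A->plug->A
Char 3 ('E'): step: R->2, L=6; E->plug->E->R->B->L->C->refl->F->L'->G->R'->H->plug->H
Char 4 ('B'): step: R->3, L=6; B->plug->B->R->E->L->G->refl->H->L'->H->R'->A->plug->A
Char 5 ('C'): step: R->4, L=6; C->plug->C->R->H->L->H->refl->G->L'->E->R'->F->plug->D
Char 6 ('D'): step: R->5, L=6; D->plug->F->R->E->L->G->refl->H->L'->H->R'->C->plug->C
Char 7 ('E'): step: R->6, L=6; E->plug->E->R->D->L->A->refl->D->L'->A->R'->C->plug->C
Char 8 ('B'): step: R->7, L=6; B->plug->B->R->H->L->H->refl->G->L'->E->R'->H->plug->H
Char 9 ('D'): step: R->0, L->7 (L advanced); D->plug->F->R->F->L->E->refl->B->L'->A->R'->B->plug->B
Char 10 ('B'): step: R->1, L=7; B->plug->B->R->A->L->B->refl->E->L'->F->R'->H->plug->H

Answer: EAHADCCHBH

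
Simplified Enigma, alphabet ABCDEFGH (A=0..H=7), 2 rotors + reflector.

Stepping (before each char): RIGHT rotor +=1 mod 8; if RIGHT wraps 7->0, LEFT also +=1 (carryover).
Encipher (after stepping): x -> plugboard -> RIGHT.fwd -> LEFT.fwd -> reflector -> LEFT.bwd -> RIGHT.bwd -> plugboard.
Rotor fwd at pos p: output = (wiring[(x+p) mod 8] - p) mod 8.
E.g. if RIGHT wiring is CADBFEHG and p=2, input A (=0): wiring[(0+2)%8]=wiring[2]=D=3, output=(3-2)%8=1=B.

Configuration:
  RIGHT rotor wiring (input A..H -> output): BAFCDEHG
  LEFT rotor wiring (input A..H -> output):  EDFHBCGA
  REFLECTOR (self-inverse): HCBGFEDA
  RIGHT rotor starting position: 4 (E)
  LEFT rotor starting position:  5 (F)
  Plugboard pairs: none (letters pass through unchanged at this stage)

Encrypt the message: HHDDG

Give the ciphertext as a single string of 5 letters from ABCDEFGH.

Char 1 ('H'): step: R->5, L=5; H->plug->H->R->G->L->C->refl->B->L'->B->R'->C->plug->C
Char 2 ('H'): step: R->6, L=5; H->plug->H->R->G->L->C->refl->B->L'->B->R'->A->plug->A
Char 3 ('D'): step: R->7, L=5; D->plug->D->R->G->L->C->refl->B->L'->B->R'->C->plug->C
Char 4 ('D'): step: R->0, L->6 (L advanced); D->plug->D->R->C->L->G->refl->D->L'->G->R'->H->plug->H
Char 5 ('G'): step: R->1, L=6; G->plug->G->R->F->L->B->refl->C->L'->B->R'->C->plug->C

Answer: CACHC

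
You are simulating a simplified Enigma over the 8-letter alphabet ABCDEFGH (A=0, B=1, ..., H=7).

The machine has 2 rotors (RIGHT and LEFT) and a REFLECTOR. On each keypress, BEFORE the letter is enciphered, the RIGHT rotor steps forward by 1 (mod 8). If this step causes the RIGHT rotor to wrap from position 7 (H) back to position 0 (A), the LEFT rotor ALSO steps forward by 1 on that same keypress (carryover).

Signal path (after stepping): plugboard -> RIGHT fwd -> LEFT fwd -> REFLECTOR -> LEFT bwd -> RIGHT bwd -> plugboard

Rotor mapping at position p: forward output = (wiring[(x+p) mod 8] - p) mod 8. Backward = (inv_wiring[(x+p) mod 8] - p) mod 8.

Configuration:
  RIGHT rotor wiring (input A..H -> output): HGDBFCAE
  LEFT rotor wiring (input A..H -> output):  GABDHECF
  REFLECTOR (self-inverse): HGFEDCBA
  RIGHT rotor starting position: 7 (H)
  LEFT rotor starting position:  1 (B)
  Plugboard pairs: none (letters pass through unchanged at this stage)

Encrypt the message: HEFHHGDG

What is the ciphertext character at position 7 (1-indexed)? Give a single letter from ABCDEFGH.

Char 1 ('H'): step: R->0, L->2 (L advanced); H->plug->H->R->E->L->A->refl->H->L'->A->R'->G->plug->G
Char 2 ('E'): step: R->1, L=2; E->plug->E->R->B->L->B->refl->G->L'->H->R'->F->plug->F
Char 3 ('F'): step: R->2, L=2; F->plug->F->R->C->L->F->refl->C->L'->D->R'->C->plug->C
Char 4 ('H'): step: R->3, L=2; H->plug->H->R->A->L->H->refl->A->L'->E->R'->F->plug->F
Char 5 ('H'): step: R->4, L=2; H->plug->H->R->F->L->D->refl->E->L'->G->R'->B->plug->B
Char 6 ('G'): step: R->5, L=2; G->plug->G->R->E->L->A->refl->H->L'->A->R'->H->plug->H
Char 7 ('D'): step: R->6, L=2; D->plug->D->R->A->L->H->refl->A->L'->E->R'->H->plug->H

H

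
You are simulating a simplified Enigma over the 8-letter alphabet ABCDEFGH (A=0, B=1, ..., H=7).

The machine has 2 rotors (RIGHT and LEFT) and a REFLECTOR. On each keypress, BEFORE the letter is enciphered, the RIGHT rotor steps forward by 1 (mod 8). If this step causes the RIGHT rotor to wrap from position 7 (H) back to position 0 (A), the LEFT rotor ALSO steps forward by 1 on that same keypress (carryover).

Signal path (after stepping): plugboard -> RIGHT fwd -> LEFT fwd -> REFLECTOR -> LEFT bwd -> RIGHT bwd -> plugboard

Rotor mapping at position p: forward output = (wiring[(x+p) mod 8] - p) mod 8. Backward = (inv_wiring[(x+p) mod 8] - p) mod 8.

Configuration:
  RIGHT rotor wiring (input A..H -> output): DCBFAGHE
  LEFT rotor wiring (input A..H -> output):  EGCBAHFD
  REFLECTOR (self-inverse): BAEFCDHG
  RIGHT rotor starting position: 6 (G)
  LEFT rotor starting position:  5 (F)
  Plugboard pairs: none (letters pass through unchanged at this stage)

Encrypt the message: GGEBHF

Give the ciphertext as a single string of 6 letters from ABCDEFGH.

Answer: AAAADA

Derivation:
Char 1 ('G'): step: R->7, L=5; G->plug->G->R->H->L->D->refl->F->L'->F->R'->A->plug->A
Char 2 ('G'): step: R->0, L->6 (L advanced); G->plug->G->R->H->L->B->refl->A->L'->D->R'->A->plug->A
Char 3 ('E'): step: R->1, L=6; E->plug->E->R->F->L->D->refl->F->L'->B->R'->A->plug->A
Char 4 ('B'): step: R->2, L=6; B->plug->B->R->D->L->A->refl->B->L'->H->R'->A->plug->A
Char 5 ('H'): step: R->3, L=6; H->plug->H->R->G->L->C->refl->E->L'->E->R'->D->plug->D
Char 6 ('F'): step: R->4, L=6; F->plug->F->R->G->L->C->refl->E->L'->E->R'->A->plug->A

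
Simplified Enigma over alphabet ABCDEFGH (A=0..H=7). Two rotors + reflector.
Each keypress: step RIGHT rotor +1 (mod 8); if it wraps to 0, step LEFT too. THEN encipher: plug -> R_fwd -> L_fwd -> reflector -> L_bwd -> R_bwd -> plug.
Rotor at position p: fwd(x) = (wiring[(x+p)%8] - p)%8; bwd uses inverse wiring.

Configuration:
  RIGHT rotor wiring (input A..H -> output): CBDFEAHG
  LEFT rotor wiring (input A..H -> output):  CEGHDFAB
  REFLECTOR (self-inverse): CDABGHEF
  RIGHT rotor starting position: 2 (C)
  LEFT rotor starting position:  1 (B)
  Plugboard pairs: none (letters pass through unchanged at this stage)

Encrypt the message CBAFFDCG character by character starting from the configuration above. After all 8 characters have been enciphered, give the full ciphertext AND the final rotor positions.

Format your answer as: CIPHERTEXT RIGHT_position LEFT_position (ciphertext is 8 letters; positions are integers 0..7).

Answer: BDFBGBAF 2 2

Derivation:
Char 1 ('C'): step: R->3, L=1; C->plug->C->R->F->L->H->refl->F->L'->B->R'->B->plug->B
Char 2 ('B'): step: R->4, L=1; B->plug->B->R->E->L->E->refl->G->L'->C->R'->D->plug->D
Char 3 ('A'): step: R->5, L=1; A->plug->A->R->D->L->C->refl->A->L'->G->R'->F->plug->F
Char 4 ('F'): step: R->6, L=1; F->plug->F->R->H->L->B->refl->D->L'->A->R'->B->plug->B
Char 5 ('F'): step: R->7, L=1; F->plug->F->R->F->L->H->refl->F->L'->B->R'->G->plug->G
Char 6 ('D'): step: R->0, L->2 (L advanced); D->plug->D->R->F->L->H->refl->F->L'->B->R'->B->plug->B
Char 7 ('C'): step: R->1, L=2; C->plug->C->R->E->L->G->refl->E->L'->A->R'->A->plug->A
Char 8 ('G'): step: R->2, L=2; G->plug->G->R->A->L->E->refl->G->L'->E->R'->F->plug->F
Final: ciphertext=BDFBGBAF, RIGHT=2, LEFT=2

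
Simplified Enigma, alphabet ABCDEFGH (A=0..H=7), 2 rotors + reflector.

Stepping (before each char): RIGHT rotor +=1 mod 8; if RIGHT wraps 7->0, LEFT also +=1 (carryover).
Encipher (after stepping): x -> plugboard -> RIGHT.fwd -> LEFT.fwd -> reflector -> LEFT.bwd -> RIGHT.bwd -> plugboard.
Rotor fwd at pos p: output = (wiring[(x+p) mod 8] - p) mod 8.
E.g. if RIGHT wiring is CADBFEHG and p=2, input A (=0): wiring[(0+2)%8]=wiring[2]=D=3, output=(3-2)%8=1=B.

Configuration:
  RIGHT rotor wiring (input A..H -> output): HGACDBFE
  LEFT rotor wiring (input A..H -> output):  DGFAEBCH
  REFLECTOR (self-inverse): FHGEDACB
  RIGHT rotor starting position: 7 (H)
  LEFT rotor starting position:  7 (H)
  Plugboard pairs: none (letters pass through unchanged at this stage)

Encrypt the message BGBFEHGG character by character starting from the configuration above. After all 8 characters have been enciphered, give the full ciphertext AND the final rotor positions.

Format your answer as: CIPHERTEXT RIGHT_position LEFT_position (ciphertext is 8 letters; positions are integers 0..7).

Answer: FDHBFEAE 7 0

Derivation:
Char 1 ('B'): step: R->0, L->0 (L advanced); B->plug->B->R->G->L->C->refl->G->L'->B->R'->F->plug->F
Char 2 ('G'): step: R->1, L=0; G->plug->G->R->D->L->A->refl->F->L'->C->R'->D->plug->D
Char 3 ('B'): step: R->2, L=0; B->plug->B->R->A->L->D->refl->E->L'->E->R'->H->plug->H
Char 4 ('F'): step: R->3, L=0; F->plug->F->R->E->L->E->refl->D->L'->A->R'->B->plug->B
Char 5 ('E'): step: R->4, L=0; E->plug->E->R->D->L->A->refl->F->L'->C->R'->F->plug->F
Char 6 ('H'): step: R->5, L=0; H->plug->H->R->G->L->C->refl->G->L'->B->R'->E->plug->E
Char 7 ('G'): step: R->6, L=0; G->plug->G->R->F->L->B->refl->H->L'->H->R'->A->plug->A
Char 8 ('G'): step: R->7, L=0; G->plug->G->R->C->L->F->refl->A->L'->D->R'->E->plug->E
Final: ciphertext=FDHBFEAE, RIGHT=7, LEFT=0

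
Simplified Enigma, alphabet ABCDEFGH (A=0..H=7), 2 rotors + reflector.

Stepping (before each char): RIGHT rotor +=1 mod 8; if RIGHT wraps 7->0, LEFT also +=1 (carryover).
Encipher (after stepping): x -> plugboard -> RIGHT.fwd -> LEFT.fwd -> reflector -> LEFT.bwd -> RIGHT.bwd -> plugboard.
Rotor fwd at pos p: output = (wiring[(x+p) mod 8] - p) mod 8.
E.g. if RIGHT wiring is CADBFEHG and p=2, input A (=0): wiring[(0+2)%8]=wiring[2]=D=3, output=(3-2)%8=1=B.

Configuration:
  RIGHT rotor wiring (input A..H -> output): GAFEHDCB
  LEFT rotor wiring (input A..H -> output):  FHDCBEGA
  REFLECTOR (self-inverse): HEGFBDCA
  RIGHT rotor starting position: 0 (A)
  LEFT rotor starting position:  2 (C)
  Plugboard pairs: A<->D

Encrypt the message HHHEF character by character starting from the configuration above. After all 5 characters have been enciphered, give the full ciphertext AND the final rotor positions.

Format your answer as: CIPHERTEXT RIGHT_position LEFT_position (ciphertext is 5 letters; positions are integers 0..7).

Char 1 ('H'): step: R->1, L=2; H->plug->H->R->F->L->G->refl->C->L'->D->R'->C->plug->C
Char 2 ('H'): step: R->2, L=2; H->plug->H->R->G->L->D->refl->F->L'->H->R'->F->plug->F
Char 3 ('H'): step: R->3, L=2; H->plug->H->R->C->L->H->refl->A->L'->B->R'->A->plug->D
Char 4 ('E'): step: R->4, L=2; E->plug->E->R->C->L->H->refl->A->L'->B->R'->G->plug->G
Char 5 ('F'): step: R->5, L=2; F->plug->F->R->A->L->B->refl->E->L'->E->R'->C->plug->C
Final: ciphertext=CFDGC, RIGHT=5, LEFT=2

Answer: CFDGC 5 2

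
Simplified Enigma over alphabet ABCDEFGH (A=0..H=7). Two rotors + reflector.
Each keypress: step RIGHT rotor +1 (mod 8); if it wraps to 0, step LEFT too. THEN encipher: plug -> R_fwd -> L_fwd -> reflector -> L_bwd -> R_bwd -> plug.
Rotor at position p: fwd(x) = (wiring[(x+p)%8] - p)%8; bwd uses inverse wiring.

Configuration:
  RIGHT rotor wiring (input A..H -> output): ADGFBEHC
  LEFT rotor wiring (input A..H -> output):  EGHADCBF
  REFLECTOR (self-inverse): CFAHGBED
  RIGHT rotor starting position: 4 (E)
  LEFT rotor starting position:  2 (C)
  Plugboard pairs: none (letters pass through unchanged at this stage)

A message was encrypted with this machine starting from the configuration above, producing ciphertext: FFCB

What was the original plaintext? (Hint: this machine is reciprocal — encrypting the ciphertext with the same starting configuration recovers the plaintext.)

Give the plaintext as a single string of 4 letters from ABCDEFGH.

Char 1 ('F'): step: R->5, L=2; F->plug->F->R->B->L->G->refl->E->L'->H->R'->A->plug->A
Char 2 ('F'): step: R->6, L=2; F->plug->F->R->H->L->E->refl->G->L'->B->R'->A->plug->A
Char 3 ('C'): step: R->7, L=2; C->plug->C->R->E->L->H->refl->D->L'->F->R'->G->plug->G
Char 4 ('B'): step: R->0, L->3 (L advanced); B->plug->B->R->D->L->G->refl->E->L'->H->R'->G->plug->G

Answer: AAGG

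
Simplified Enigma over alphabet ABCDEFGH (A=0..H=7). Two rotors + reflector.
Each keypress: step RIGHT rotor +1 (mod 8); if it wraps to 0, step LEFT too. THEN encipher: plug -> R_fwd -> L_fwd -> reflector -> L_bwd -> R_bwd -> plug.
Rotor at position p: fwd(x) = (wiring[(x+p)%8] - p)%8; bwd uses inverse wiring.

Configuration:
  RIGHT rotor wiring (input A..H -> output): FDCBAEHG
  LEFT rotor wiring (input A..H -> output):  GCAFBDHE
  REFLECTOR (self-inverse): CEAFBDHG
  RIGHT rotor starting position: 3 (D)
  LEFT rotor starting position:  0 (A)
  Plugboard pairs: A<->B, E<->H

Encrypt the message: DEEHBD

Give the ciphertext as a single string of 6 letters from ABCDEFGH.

Answer: HFAFDF

Derivation:
Char 1 ('D'): step: R->4, L=0; D->plug->D->R->C->L->A->refl->C->L'->B->R'->E->plug->H
Char 2 ('E'): step: R->5, L=0; E->plug->H->R->D->L->F->refl->D->L'->F->R'->F->plug->F
Char 3 ('E'): step: R->6, L=0; E->plug->H->R->G->L->H->refl->G->L'->A->R'->B->plug->A
Char 4 ('H'): step: R->7, L=0; H->plug->E->R->C->L->A->refl->C->L'->B->R'->F->plug->F
Char 5 ('B'): step: R->0, L->1 (L advanced); B->plug->A->R->F->L->G->refl->H->L'->B->R'->D->plug->D
Char 6 ('D'): step: R->1, L=1; D->plug->D->R->H->L->F->refl->D->L'->G->R'->F->plug->F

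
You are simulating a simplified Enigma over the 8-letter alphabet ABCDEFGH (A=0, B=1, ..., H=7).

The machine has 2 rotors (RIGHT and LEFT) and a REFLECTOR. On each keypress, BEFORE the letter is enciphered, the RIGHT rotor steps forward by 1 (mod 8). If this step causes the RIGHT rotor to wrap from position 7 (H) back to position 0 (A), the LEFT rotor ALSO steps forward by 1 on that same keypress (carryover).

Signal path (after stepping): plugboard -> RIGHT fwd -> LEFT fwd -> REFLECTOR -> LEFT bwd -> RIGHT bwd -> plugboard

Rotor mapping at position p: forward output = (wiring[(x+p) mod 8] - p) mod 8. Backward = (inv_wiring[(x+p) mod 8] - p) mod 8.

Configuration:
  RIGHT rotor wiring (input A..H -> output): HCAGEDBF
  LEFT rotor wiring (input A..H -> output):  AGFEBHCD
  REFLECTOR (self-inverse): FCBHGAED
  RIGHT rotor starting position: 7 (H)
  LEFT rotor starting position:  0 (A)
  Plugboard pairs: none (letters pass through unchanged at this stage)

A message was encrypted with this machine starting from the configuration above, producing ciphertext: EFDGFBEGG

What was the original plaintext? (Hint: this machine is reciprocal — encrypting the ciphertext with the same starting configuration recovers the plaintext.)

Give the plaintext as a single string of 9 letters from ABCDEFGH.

Answer: GDBECGBDH

Derivation:
Char 1 ('E'): step: R->0, L->1 (L advanced); E->plug->E->R->E->L->G->refl->E->L'->B->R'->G->plug->G
Char 2 ('F'): step: R->1, L=1; F->plug->F->R->A->L->F->refl->A->L'->D->R'->D->plug->D
Char 3 ('D'): step: R->2, L=1; D->plug->D->R->B->L->E->refl->G->L'->E->R'->B->plug->B
Char 4 ('G'): step: R->3, L=1; G->plug->G->R->H->L->H->refl->D->L'->C->R'->E->plug->E
Char 5 ('F'): step: R->4, L=1; F->plug->F->R->G->L->C->refl->B->L'->F->R'->C->plug->C
Char 6 ('B'): step: R->5, L=1; B->plug->B->R->E->L->G->refl->E->L'->B->R'->G->plug->G
Char 7 ('E'): step: R->6, L=1; E->plug->E->R->C->L->D->refl->H->L'->H->R'->B->plug->B
Char 8 ('G'): step: R->7, L=1; G->plug->G->R->E->L->G->refl->E->L'->B->R'->D->plug->D
Char 9 ('G'): step: R->0, L->2 (L advanced); G->plug->G->R->B->L->C->refl->B->L'->F->R'->H->plug->H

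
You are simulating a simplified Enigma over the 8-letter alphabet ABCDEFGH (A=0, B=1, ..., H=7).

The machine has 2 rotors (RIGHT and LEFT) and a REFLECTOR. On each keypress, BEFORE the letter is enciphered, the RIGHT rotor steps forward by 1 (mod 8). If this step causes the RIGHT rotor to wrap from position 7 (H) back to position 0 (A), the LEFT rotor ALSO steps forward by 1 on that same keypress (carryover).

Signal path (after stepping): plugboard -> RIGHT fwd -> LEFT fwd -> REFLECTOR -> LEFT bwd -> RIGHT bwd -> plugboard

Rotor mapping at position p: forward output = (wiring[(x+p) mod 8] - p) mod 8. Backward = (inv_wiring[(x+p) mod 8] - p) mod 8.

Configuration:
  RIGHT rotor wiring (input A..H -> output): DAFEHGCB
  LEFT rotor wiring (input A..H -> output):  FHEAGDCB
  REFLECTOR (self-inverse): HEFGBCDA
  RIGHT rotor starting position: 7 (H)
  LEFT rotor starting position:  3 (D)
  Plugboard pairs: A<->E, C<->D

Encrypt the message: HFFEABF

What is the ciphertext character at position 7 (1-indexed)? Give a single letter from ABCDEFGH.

Char 1 ('H'): step: R->0, L->4 (L advanced); H->plug->H->R->B->L->H->refl->A->L'->G->R'->F->plug->F
Char 2 ('F'): step: R->1, L=4; F->plug->F->R->B->L->H->refl->A->L'->G->R'->D->plug->C
Char 3 ('F'): step: R->2, L=4; F->plug->F->R->H->L->E->refl->B->L'->E->R'->D->plug->C
Char 4 ('E'): step: R->3, L=4; E->plug->A->R->B->L->H->refl->A->L'->G->R'->E->plug->A
Char 5 ('A'): step: R->4, L=4; A->plug->E->R->H->L->E->refl->B->L'->E->R'->F->plug->F
Char 6 ('B'): step: R->5, L=4; B->plug->B->R->F->L->D->refl->G->L'->C->R'->H->plug->H
Char 7 ('F'): step: R->6, L=4; F->plug->F->R->G->L->A->refl->H->L'->B->R'->G->plug->G

G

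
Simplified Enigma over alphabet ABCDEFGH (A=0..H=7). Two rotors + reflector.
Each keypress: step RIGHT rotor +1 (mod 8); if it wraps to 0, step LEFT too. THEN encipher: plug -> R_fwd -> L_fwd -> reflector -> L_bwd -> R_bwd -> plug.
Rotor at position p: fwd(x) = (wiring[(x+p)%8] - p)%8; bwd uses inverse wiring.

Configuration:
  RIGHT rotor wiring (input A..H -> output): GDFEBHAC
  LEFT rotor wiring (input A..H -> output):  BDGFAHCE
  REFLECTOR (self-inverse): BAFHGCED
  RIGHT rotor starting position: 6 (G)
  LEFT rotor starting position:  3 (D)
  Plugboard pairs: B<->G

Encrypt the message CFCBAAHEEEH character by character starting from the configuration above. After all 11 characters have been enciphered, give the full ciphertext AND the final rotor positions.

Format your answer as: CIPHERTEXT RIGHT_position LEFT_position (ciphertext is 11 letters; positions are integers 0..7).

Char 1 ('C'): step: R->7, L=3; C->plug->C->R->E->L->B->refl->A->L'->G->R'->D->plug->D
Char 2 ('F'): step: R->0, L->4 (L advanced); F->plug->F->R->H->L->B->refl->A->L'->D->R'->B->plug->G
Char 3 ('C'): step: R->1, L=4; C->plug->C->R->D->L->A->refl->B->L'->H->R'->F->plug->F
Char 4 ('B'): step: R->2, L=4; B->plug->G->R->E->L->F->refl->C->L'->G->R'->E->plug->E
Char 5 ('A'): step: R->3, L=4; A->plug->A->R->B->L->D->refl->H->L'->F->R'->D->plug->D
Char 6 ('A'): step: R->4, L=4; A->plug->A->R->F->L->H->refl->D->L'->B->R'->G->plug->B
Char 7 ('H'): step: R->5, L=4; H->plug->H->R->E->L->F->refl->C->L'->G->R'->E->plug->E
Char 8 ('E'): step: R->6, L=4; E->plug->E->R->H->L->B->refl->A->L'->D->R'->G->plug->B
Char 9 ('E'): step: R->7, L=4; E->plug->E->R->F->L->H->refl->D->L'->B->R'->H->plug->H
Char 10 ('E'): step: R->0, L->5 (L advanced); E->plug->E->R->B->L->F->refl->C->L'->A->R'->G->plug->B
Char 11 ('H'): step: R->1, L=5; H->plug->H->R->F->L->B->refl->A->L'->G->R'->E->plug->E
Final: ciphertext=DGFEDBEBHBE, RIGHT=1, LEFT=5

Answer: DGFEDBEBHBE 1 5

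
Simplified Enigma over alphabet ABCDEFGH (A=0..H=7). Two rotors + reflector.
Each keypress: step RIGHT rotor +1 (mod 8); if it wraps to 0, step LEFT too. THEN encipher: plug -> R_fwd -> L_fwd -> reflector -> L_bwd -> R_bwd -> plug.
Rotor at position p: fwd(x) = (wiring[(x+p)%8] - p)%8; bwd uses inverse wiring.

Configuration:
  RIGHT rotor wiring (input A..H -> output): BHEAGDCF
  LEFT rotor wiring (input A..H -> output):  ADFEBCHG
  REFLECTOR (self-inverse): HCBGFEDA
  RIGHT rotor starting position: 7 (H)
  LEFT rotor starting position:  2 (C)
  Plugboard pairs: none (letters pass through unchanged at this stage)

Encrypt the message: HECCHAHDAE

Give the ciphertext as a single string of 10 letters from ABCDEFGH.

Char 1 ('H'): step: R->0, L->3 (L advanced); H->plug->H->R->F->L->F->refl->E->L'->D->R'->F->plug->F
Char 2 ('E'): step: R->1, L=3; E->plug->E->R->C->L->H->refl->A->L'->G->R'->A->plug->A
Char 3 ('C'): step: R->2, L=3; C->plug->C->R->E->L->D->refl->G->L'->B->R'->D->plug->D
Char 4 ('C'): step: R->3, L=3; C->plug->C->R->A->L->B->refl->C->L'->H->R'->D->plug->D
Char 5 ('H'): step: R->4, L=3; H->plug->H->R->E->L->D->refl->G->L'->B->R'->D->plug->D
Char 6 ('A'): step: R->5, L=3; A->plug->A->R->G->L->A->refl->H->L'->C->R'->E->plug->E
Char 7 ('H'): step: R->6, L=3; H->plug->H->R->F->L->F->refl->E->L'->D->R'->C->plug->C
Char 8 ('D'): step: R->7, L=3; D->plug->D->R->F->L->F->refl->E->L'->D->R'->H->plug->H
Char 9 ('A'): step: R->0, L->4 (L advanced); A->plug->A->R->B->L->G->refl->D->L'->C->R'->G->plug->G
Char 10 ('E'): step: R->1, L=4; E->plug->E->R->C->L->D->refl->G->L'->B->R'->F->plug->F

Answer: FADDDECHGF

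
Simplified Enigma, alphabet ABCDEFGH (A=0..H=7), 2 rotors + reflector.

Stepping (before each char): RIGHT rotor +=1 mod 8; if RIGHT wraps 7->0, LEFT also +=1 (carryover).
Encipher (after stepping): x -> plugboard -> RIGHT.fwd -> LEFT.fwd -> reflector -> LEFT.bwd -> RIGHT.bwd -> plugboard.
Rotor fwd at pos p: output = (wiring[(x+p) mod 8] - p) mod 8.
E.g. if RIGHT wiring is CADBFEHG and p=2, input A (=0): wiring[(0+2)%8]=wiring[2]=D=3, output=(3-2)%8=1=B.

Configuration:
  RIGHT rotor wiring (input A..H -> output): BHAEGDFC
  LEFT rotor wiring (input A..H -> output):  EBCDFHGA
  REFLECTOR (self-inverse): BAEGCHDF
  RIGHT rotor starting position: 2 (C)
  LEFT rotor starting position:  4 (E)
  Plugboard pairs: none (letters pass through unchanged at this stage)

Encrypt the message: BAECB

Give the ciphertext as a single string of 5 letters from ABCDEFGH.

Char 1 ('B'): step: R->3, L=4; B->plug->B->R->D->L->E->refl->C->L'->C->R'->D->plug->D
Char 2 ('A'): step: R->4, L=4; A->plug->A->R->C->L->C->refl->E->L'->D->R'->F->plug->F
Char 3 ('E'): step: R->5, L=4; E->plug->E->R->C->L->C->refl->E->L'->D->R'->F->plug->F
Char 4 ('C'): step: R->6, L=4; C->plug->C->R->D->L->E->refl->C->L'->C->R'->E->plug->E
Char 5 ('B'): step: R->7, L=4; B->plug->B->R->C->L->C->refl->E->L'->D->R'->A->plug->A

Answer: DFFEA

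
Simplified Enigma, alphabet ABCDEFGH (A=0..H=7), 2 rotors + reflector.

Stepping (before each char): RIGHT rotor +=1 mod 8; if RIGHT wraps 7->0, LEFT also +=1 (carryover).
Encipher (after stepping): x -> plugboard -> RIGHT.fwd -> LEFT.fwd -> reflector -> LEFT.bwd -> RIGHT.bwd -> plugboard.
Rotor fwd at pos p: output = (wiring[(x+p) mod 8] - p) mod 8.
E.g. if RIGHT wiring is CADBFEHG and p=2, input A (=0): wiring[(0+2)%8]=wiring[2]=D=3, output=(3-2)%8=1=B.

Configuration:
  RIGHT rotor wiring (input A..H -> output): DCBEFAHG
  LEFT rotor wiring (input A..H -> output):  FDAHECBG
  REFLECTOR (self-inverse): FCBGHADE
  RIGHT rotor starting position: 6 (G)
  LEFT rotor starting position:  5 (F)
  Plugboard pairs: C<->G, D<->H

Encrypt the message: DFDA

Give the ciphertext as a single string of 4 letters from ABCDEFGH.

Char 1 ('D'): step: R->7, L=5; D->plug->H->R->A->L->F->refl->A->L'->D->R'->C->plug->G
Char 2 ('F'): step: R->0, L->6 (L advanced); F->plug->F->R->A->L->D->refl->G->L'->G->R'->H->plug->D
Char 3 ('D'): step: R->1, L=6; D->plug->H->R->C->L->H->refl->E->L'->H->R'->E->plug->E
Char 4 ('A'): step: R->2, L=6; A->plug->A->R->H->L->E->refl->H->L'->C->R'->B->plug->B

Answer: GDEB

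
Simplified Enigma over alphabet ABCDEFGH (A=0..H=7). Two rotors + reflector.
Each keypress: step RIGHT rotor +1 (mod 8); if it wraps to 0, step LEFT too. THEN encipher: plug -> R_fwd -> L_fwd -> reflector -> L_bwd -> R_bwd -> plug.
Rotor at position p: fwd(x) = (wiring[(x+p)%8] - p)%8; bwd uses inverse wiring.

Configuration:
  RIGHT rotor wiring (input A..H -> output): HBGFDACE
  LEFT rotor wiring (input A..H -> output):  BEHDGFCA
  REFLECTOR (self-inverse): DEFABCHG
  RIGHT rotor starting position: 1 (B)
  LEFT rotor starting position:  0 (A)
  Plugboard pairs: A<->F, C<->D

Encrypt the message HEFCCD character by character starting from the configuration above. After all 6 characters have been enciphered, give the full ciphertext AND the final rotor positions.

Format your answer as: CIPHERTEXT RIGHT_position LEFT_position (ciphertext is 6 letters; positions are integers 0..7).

Char 1 ('H'): step: R->2, L=0; H->plug->H->R->H->L->A->refl->D->L'->D->R'->B->plug->B
Char 2 ('E'): step: R->3, L=0; E->plug->E->R->B->L->E->refl->B->L'->A->R'->B->plug->B
Char 3 ('F'): step: R->4, L=0; F->plug->A->R->H->L->A->refl->D->L'->D->R'->E->plug->E
Char 4 ('C'): step: R->5, L=0; C->plug->D->R->C->L->H->refl->G->L'->E->R'->E->plug->E
Char 5 ('C'): step: R->6, L=0; C->plug->D->R->D->L->D->refl->A->L'->H->R'->F->plug->A
Char 6 ('D'): step: R->7, L=0; D->plug->C->R->C->L->H->refl->G->L'->E->R'->F->plug->A
Final: ciphertext=BBEEAA, RIGHT=7, LEFT=0

Answer: BBEEAA 7 0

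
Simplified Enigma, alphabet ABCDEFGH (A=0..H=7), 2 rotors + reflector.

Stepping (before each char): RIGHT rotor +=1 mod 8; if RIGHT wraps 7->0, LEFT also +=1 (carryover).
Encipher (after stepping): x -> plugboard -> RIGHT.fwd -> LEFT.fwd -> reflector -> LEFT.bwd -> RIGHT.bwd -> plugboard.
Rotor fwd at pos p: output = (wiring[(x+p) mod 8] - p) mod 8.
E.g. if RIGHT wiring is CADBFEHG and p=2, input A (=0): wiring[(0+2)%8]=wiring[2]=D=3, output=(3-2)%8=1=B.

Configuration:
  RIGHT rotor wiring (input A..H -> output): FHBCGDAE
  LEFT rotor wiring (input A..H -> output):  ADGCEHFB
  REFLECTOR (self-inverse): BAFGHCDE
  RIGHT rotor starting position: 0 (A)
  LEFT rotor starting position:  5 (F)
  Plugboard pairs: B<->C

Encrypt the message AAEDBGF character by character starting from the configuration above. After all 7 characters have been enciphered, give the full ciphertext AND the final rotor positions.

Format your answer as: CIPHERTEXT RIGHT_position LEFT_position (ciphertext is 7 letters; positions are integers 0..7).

Char 1 ('A'): step: R->1, L=5; A->plug->A->R->G->L->F->refl->C->L'->A->R'->B->plug->C
Char 2 ('A'): step: R->2, L=5; A->plug->A->R->H->L->H->refl->E->L'->C->R'->F->plug->F
Char 3 ('E'): step: R->3, L=5; E->plug->E->R->B->L->A->refl->B->L'->F->R'->D->plug->D
Char 4 ('D'): step: R->4, L=5; D->plug->D->R->A->L->C->refl->F->L'->G->R'->H->plug->H
Char 5 ('B'): step: R->5, L=5; B->plug->C->R->H->L->H->refl->E->L'->C->R'->E->plug->E
Char 6 ('G'): step: R->6, L=5; G->plug->G->R->A->L->C->refl->F->L'->G->R'->B->plug->C
Char 7 ('F'): step: R->7, L=5; F->plug->F->R->H->L->H->refl->E->L'->C->R'->D->plug->D
Final: ciphertext=CFDHECD, RIGHT=7, LEFT=5

Answer: CFDHECD 7 5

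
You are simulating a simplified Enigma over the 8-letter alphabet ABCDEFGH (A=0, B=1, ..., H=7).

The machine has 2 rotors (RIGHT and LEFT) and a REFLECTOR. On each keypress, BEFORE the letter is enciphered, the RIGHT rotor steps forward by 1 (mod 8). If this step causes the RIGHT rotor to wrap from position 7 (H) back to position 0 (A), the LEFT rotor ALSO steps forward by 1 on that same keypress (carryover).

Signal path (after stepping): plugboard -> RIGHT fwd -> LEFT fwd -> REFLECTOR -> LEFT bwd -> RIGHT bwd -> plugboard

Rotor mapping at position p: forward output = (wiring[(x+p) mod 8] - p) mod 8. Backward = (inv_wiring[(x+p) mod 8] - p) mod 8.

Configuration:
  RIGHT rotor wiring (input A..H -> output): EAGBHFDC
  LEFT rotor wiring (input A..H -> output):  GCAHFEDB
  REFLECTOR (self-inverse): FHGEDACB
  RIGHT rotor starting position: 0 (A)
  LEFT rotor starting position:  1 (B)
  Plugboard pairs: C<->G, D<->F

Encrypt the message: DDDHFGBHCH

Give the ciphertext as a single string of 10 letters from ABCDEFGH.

Char 1 ('D'): step: R->1, L=1; D->plug->F->R->C->L->G->refl->C->L'->F->R'->B->plug->B
Char 2 ('D'): step: R->2, L=1; D->plug->F->R->A->L->B->refl->H->L'->B->R'->E->plug->E
Char 3 ('D'): step: R->3, L=1; D->plug->F->R->B->L->H->refl->B->L'->A->R'->D->plug->F
Char 4 ('H'): step: R->4, L=1; H->plug->H->R->F->L->C->refl->G->L'->C->R'->G->plug->C
Char 5 ('F'): step: R->5, L=1; F->plug->D->R->H->L->F->refl->A->L'->G->R'->B->plug->B
Char 6 ('G'): step: R->6, L=1; G->plug->C->R->G->L->A->refl->F->L'->H->R'->H->plug->H
Char 7 ('B'): step: R->7, L=1; B->plug->B->R->F->L->C->refl->G->L'->C->R'->E->plug->E
Char 8 ('H'): step: R->0, L->2 (L advanced); H->plug->H->R->C->L->D->refl->E->L'->G->R'->C->plug->G
Char 9 ('C'): step: R->1, L=2; C->plug->G->R->B->L->F->refl->A->L'->H->R'->A->plug->A
Char 10 ('H'): step: R->2, L=2; H->plug->H->R->G->L->E->refl->D->L'->C->R'->G->plug->C

Answer: BEFCBHEGAC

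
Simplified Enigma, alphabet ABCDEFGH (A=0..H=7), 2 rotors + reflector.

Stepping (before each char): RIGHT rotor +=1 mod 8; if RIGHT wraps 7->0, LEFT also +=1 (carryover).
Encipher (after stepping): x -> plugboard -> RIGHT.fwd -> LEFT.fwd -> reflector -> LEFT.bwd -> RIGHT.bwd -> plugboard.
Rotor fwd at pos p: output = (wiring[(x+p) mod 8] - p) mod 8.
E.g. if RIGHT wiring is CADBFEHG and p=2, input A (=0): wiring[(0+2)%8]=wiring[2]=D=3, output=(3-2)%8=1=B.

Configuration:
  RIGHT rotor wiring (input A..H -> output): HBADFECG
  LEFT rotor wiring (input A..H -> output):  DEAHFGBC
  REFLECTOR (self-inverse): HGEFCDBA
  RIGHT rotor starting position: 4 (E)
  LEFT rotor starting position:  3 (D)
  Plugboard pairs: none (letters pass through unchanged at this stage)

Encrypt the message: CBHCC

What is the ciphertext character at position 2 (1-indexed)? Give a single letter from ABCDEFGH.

Char 1 ('C'): step: R->5, L=3; C->plug->C->R->B->L->C->refl->E->L'->A->R'->H->plug->H
Char 2 ('B'): step: R->6, L=3; B->plug->B->R->A->L->E->refl->C->L'->B->R'->C->plug->C

C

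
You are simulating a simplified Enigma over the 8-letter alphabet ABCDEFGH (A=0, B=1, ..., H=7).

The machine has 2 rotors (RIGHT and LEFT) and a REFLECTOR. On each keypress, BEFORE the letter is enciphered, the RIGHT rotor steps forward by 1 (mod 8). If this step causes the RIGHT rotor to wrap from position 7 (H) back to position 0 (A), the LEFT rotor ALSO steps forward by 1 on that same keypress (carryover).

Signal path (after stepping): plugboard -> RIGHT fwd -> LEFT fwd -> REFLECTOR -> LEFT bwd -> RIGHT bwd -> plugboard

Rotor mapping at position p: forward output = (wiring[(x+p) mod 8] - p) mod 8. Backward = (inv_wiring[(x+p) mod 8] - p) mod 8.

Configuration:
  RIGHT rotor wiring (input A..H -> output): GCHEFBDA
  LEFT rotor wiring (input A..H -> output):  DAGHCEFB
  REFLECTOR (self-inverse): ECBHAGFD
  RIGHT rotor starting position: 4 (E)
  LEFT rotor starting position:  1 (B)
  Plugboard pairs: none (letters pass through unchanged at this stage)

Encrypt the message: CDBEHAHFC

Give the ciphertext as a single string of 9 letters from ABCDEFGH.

Answer: GCCDDGEGB

Derivation:
Char 1 ('C'): step: R->5, L=1; C->plug->C->R->D->L->B->refl->C->L'->H->R'->G->plug->G
Char 2 ('D'): step: R->6, L=1; D->plug->D->R->E->L->D->refl->H->L'->A->R'->C->plug->C
Char 3 ('B'): step: R->7, L=1; B->plug->B->R->H->L->C->refl->B->L'->D->R'->C->plug->C
Char 4 ('E'): step: R->0, L->2 (L advanced); E->plug->E->R->F->L->H->refl->D->L'->E->R'->D->plug->D
Char 5 ('H'): step: R->1, L=2; H->plug->H->R->F->L->H->refl->D->L'->E->R'->D->plug->D
Char 6 ('A'): step: R->2, L=2; A->plug->A->R->F->L->H->refl->D->L'->E->R'->G->plug->G
Char 7 ('H'): step: R->3, L=2; H->plug->H->R->E->L->D->refl->H->L'->F->R'->E->plug->E
Char 8 ('F'): step: R->4, L=2; F->plug->F->R->G->L->B->refl->C->L'->D->R'->G->plug->G
Char 9 ('C'): step: R->5, L=2; C->plug->C->R->D->L->C->refl->B->L'->G->R'->B->plug->B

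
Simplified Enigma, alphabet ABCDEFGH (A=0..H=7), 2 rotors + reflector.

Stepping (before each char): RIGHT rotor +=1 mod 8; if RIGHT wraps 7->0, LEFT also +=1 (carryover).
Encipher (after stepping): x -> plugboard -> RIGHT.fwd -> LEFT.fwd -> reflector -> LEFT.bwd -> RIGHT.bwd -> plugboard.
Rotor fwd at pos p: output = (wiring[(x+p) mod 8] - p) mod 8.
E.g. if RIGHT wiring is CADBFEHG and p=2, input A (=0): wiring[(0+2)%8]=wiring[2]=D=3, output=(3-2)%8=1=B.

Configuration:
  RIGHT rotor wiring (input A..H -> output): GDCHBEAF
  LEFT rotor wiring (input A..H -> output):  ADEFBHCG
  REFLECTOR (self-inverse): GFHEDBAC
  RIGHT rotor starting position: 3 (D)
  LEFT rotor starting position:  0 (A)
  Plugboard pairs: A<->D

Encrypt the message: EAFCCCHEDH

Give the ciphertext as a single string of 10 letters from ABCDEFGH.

Char 1 ('E'): step: R->4, L=0; E->plug->E->R->C->L->E->refl->D->L'->B->R'->D->plug->A
Char 2 ('A'): step: R->5, L=0; A->plug->D->R->B->L->D->refl->E->L'->C->R'->G->plug->G
Char 3 ('F'): step: R->6, L=0; F->plug->F->R->B->L->D->refl->E->L'->C->R'->A->plug->D
Char 4 ('C'): step: R->7, L=0; C->plug->C->R->E->L->B->refl->F->L'->D->R'->D->plug->A
Char 5 ('C'): step: R->0, L->1 (L advanced); C->plug->C->R->C->L->E->refl->D->L'->B->R'->E->plug->E
Char 6 ('C'): step: R->1, L=1; C->plug->C->R->G->L->F->refl->B->L'->F->R'->H->plug->H
Char 7 ('H'): step: R->2, L=1; H->plug->H->R->B->L->D->refl->E->L'->C->R'->D->plug->A
Char 8 ('E'): step: R->3, L=1; E->plug->E->R->C->L->E->refl->D->L'->B->R'->C->plug->C
Char 9 ('D'): step: R->4, L=1; D->plug->A->R->F->L->B->refl->F->L'->G->R'->G->plug->G
Char 10 ('H'): step: R->5, L=1; H->plug->H->R->E->L->G->refl->A->L'->D->R'->B->plug->B

Answer: AGDAEHACGB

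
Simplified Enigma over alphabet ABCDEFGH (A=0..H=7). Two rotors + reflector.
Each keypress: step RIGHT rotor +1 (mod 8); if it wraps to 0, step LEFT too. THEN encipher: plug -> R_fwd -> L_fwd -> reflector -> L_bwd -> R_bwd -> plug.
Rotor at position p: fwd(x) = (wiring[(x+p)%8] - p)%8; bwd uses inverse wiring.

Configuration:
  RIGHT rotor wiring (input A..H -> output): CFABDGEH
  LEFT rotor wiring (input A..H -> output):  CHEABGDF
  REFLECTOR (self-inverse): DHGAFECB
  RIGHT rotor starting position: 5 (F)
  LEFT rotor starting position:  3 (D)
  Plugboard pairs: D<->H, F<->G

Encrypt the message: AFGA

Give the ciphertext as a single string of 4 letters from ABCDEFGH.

Answer: DDBD

Derivation:
Char 1 ('A'): step: R->6, L=3; A->plug->A->R->G->L->E->refl->F->L'->A->R'->H->plug->D
Char 2 ('F'): step: R->7, L=3; F->plug->G->R->H->L->B->refl->H->L'->F->R'->H->plug->D
Char 3 ('G'): step: R->0, L->4 (L advanced); G->plug->F->R->G->L->A->refl->D->L'->F->R'->B->plug->B
Char 4 ('A'): step: R->1, L=4; A->plug->A->R->E->L->G->refl->C->L'->B->R'->H->plug->D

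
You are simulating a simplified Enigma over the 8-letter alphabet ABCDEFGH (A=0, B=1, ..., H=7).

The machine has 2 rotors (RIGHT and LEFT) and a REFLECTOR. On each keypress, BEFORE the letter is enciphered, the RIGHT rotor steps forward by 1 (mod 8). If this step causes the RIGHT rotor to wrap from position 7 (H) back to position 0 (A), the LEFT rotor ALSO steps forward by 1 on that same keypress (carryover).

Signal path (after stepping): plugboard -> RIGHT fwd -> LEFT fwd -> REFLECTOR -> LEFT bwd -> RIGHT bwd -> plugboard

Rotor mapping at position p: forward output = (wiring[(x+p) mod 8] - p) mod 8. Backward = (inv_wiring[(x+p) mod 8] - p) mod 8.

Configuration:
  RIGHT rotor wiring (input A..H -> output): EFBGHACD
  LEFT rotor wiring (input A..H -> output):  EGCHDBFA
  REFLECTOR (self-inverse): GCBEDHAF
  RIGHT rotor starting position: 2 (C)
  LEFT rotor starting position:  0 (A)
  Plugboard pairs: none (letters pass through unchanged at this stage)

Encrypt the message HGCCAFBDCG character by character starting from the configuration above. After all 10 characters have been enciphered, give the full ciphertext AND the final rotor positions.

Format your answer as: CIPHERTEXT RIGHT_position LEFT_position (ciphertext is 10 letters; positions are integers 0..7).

Answer: AHAEFDDEDD 4 1

Derivation:
Char 1 ('H'): step: R->3, L=0; H->plug->H->R->G->L->F->refl->H->L'->D->R'->A->plug->A
Char 2 ('G'): step: R->4, L=0; G->plug->G->R->F->L->B->refl->C->L'->C->R'->H->plug->H
Char 3 ('C'): step: R->5, L=0; C->plug->C->R->G->L->F->refl->H->L'->D->R'->A->plug->A
Char 4 ('C'): step: R->6, L=0; C->plug->C->R->G->L->F->refl->H->L'->D->R'->E->plug->E
Char 5 ('A'): step: R->7, L=0; A->plug->A->R->E->L->D->refl->E->L'->A->R'->F->plug->F
Char 6 ('F'): step: R->0, L->1 (L advanced); F->plug->F->R->A->L->F->refl->H->L'->G->R'->D->plug->D
Char 7 ('B'): step: R->1, L=1; B->plug->B->R->A->L->F->refl->H->L'->G->R'->D->plug->D
Char 8 ('D'): step: R->2, L=1; D->plug->D->R->G->L->H->refl->F->L'->A->R'->E->plug->E
Char 9 ('C'): step: R->3, L=1; C->plug->C->R->F->L->E->refl->D->L'->H->R'->D->plug->D
Char 10 ('G'): step: R->4, L=1; G->plug->G->R->F->L->E->refl->D->L'->H->R'->D->plug->D
Final: ciphertext=AHAEFDDEDD, RIGHT=4, LEFT=1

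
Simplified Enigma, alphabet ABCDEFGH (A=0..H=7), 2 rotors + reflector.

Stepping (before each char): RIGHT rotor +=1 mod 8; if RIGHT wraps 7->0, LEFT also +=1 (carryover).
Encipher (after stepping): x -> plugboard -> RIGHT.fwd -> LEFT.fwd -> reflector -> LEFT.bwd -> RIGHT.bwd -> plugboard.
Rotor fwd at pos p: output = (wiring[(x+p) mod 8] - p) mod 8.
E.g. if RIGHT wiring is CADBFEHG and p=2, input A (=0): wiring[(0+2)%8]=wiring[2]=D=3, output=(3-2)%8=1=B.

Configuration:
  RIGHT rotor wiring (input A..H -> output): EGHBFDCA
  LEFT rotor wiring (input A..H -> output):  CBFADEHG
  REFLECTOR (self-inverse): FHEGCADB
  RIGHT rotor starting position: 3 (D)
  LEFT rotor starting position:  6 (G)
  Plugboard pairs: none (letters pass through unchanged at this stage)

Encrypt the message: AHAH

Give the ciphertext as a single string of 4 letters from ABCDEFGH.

Answer: CGDC

Derivation:
Char 1 ('A'): step: R->4, L=6; A->plug->A->R->B->L->A->refl->F->L'->G->R'->C->plug->C
Char 2 ('H'): step: R->5, L=6; H->plug->H->R->A->L->B->refl->H->L'->E->R'->G->plug->G
Char 3 ('A'): step: R->6, L=6; A->plug->A->R->E->L->H->refl->B->L'->A->R'->D->plug->D
Char 4 ('H'): step: R->7, L=6; H->plug->H->R->D->L->D->refl->G->L'->H->R'->C->plug->C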